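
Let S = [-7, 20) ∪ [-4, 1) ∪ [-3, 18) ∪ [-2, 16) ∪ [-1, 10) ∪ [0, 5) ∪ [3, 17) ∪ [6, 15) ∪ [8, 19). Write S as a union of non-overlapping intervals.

[-4, 1) overlaps/touches [-7, 20) → extend to [-7, 20).
[-3, 18) overlaps/touches [-7, 20) → extend to [-7, 20).
[-2, 16) overlaps/touches [-7, 20) → extend to [-7, 20).
[-1, 10) overlaps/touches [-7, 20) → extend to [-7, 20).
[0, 5) overlaps/touches [-7, 20) → extend to [-7, 20).
[3, 17) overlaps/touches [-7, 20) → extend to [-7, 20).
[6, 15) overlaps/touches [-7, 20) → extend to [-7, 20).
[8, 19) overlaps/touches [-7, 20) → extend to [-7, 20).

[-7, 20)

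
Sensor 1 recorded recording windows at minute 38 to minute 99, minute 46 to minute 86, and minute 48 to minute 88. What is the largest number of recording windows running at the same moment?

Sweep endpoints in order; track running count of active intervals.
Peak of 3 reached at minute 48.

3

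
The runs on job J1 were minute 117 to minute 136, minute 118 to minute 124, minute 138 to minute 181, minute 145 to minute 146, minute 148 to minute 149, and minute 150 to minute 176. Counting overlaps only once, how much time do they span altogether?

Merged: minute 117 to minute 136, minute 138 to minute 181.
Lengths: 19 minutes + 43 minutes = 62 minutes.

62 minutes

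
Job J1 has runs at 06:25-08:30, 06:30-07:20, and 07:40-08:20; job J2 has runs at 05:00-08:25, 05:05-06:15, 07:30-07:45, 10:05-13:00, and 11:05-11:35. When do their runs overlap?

Merge the first list: 06:25–08:30.
Merge the second list: 05:00–08:25, 10:05–13:00.
06:25–08:30 overlaps B on 06:25–08:25.

06:25–08:25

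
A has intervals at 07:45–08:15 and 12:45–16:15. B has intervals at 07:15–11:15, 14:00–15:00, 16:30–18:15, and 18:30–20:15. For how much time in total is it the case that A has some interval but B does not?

2 h 30 min

A \ B = 12:45-14:00, 15:00-16:15.
Total: 1 h 15 min + 1 h 15 min = 2 h 30 min.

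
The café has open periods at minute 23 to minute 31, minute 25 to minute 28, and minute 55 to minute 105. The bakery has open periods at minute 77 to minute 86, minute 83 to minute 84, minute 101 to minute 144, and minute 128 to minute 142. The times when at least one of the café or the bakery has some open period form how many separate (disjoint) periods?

Merge the first list: minute 23 to minute 31, minute 55 to minute 105.
Merge the second list: minute 77 to minute 86, minute 101 to minute 144.
A ∪ B = minute 23 to minute 31, minute 55 to minute 144.
That is 2 disjoint pieces.

2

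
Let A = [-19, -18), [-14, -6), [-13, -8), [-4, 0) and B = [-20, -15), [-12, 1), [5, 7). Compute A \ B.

[-14, -12)

Merge the first list: [-19, -18), [-14, -6), [-4, 0).
[-19, -18) lies entirely inside B → drops out.
[-14, -6) with B removed leaves [-14, -12).
[-4, 0) lies entirely inside B → drops out.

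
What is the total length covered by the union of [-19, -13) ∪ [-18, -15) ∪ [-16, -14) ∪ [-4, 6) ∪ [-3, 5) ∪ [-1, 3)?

Merged: [-19, -13), [-4, 6).
Lengths: 6 + 10 = 16.

16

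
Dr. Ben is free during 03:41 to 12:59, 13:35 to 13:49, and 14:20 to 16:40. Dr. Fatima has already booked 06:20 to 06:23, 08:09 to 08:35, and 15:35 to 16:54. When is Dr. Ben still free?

03:41-06:20, 06:23-08:09, 08:35-12:59, 13:35-13:49, 14:20-15:35

03:41-12:59 minus B → 03:41-06:20, 06:23-08:09, 08:35-12:59.
13:35-13:49: no B overlap → unchanged.
14:20-16:40 minus B → 14:20-15:35.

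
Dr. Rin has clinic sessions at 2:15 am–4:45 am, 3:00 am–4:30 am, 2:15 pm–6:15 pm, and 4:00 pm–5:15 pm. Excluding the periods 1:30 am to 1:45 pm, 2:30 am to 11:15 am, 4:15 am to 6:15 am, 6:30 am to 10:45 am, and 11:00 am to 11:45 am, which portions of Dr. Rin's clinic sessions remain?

A, merged: 2:15 am–4:45 am, 2:15 pm–6:15 pm.
B, merged: 1:30 am–1:45 pm.
2:15 am–4:45 am lies entirely inside B → drops out.
2:15 pm–6:15 pm is untouched.

2:15 pm–6:15 pm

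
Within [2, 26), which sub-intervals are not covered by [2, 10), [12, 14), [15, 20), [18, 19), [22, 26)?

[10, 12) ∪ [14, 15) ∪ [20, 22)

After merging, the occupied span is [2, 10), [12, 14), [15, 20), [22, 26).
Complement within [2, 26): [10, 12), [14, 15), [20, 22).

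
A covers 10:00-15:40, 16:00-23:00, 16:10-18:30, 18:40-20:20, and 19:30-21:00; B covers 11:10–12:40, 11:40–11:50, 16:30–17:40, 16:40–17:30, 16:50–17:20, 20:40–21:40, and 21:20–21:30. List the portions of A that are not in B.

Merge the first list: 10:00–15:40, 16:00–23:00.
Merge the second list: 11:10–12:40, 16:30–17:40, 20:40–21:40.
10:00–15:40 with B removed leaves 10:00–11:10, 12:40–15:40.
16:00–23:00 with B removed leaves 16:00–16:30, 17:40–20:40, 21:40–23:00.

10:00–11:10, 12:40–15:40, 16:00–16:30, 17:40–20:40, 21:40–23:00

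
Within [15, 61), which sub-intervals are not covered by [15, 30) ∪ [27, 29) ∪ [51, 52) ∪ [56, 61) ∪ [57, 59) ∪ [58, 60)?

The merged coverage is [15, 30), [51, 52), [56, 61).
Gaps within [15, 61): [30, 51), [52, 56).

[30, 51) ∪ [52, 56)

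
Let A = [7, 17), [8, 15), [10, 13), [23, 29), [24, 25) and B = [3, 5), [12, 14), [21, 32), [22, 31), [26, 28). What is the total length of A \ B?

8

First set merges to [7, 17), [23, 29).
Second set merges to [3, 5), [12, 14), [21, 32).
A \ B = [7, 12), [14, 17).
Total: 5 + 3 = 8.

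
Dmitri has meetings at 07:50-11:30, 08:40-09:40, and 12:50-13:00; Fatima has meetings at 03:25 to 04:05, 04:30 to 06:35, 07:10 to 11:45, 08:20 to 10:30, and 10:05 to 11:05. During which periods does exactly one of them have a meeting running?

03:25–04:05, 04:30–06:35, 07:10–07:50, 11:30–11:45, 12:50–13:00

First set merges to 07:50–11:30, 12:50–13:00.
Second set merges to 03:25–04:05, 04:30–06:35, 07:10–11:45.
A \ B = 12:50–13:00.
B \ A = 03:25–04:05, 04:30–06:35, 07:10–07:50, 11:30–11:45.
Union of the two gives the symmetric difference.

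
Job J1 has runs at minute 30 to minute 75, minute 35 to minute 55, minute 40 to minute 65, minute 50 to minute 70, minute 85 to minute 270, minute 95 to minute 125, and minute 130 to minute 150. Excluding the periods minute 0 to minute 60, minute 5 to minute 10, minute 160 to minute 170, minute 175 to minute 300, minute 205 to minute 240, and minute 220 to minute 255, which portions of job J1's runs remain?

minute 60 to minute 75, minute 85 to minute 160, minute 170 to minute 175

Merge the first list: minute 30 to minute 75, minute 85 to minute 270.
Merge the second list: minute 0 to minute 60, minute 160 to minute 170, minute 175 to minute 300.
minute 30 to minute 75 minus B → minute 60 to minute 75.
minute 85 to minute 270 minus B → minute 85 to minute 160, minute 170 to minute 175.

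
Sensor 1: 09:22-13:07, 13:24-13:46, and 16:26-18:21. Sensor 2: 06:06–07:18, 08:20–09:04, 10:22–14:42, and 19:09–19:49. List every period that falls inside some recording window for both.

09:22-13:07 overlaps B on 10:22-13:07.
13:24-13:46 overlaps B on 13:24-13:46.
16:26-18:21 falls entirely outside B.

10:22-13:07, 13:24-13:46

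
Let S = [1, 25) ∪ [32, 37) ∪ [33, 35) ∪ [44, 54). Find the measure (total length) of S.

Merged: [1, 25), [32, 37), [44, 54).
Lengths: 24 + 5 + 10 = 39.

39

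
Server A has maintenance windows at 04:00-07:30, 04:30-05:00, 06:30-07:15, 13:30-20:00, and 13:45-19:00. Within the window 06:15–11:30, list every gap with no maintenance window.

After merging, the occupied span is 04:00–07:30, 13:30–20:00.
Uncovered inside 06:15–11:30: 07:30–11:30.

07:30–11:30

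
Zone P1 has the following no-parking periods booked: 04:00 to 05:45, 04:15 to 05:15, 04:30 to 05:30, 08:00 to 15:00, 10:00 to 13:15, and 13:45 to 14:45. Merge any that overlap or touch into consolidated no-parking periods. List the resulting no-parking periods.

04:00–05:45, 08:00–15:00

04:15–05:15 overlaps/touches 04:00–05:45 → extend to 04:00–05:45.
04:30–05:30 overlaps/touches 04:00–05:45 → extend to 04:00–05:45.
08:00–15:00 is disjoint → start new block.
10:00–13:15 overlaps/touches 08:00–15:00 → extend to 08:00–15:00.
13:45–14:45 overlaps/touches 08:00–15:00 → extend to 08:00–15:00.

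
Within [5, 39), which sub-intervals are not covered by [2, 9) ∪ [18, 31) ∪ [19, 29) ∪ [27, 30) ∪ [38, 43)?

[9, 18) ∪ [31, 38)

After merging, the occupied span is [2, 9), [18, 31), [38, 43).
Complement within [5, 39): [9, 18), [31, 38).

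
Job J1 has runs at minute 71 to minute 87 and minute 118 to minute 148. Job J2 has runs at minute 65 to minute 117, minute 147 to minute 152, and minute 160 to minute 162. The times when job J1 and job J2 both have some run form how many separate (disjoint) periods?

A ∩ B = minute 71 to minute 87, minute 147 to minute 148.
That is 2 disjoint pieces.

2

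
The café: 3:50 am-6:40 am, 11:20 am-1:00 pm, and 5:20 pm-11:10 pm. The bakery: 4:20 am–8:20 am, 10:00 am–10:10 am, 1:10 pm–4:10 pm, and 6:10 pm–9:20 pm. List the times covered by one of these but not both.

A \ B = 3:50 am–4:20 am, 11:20 am–1:00 pm, 5:20 pm–6:10 pm, 9:20 pm–11:10 pm.
B \ A = 6:40 am–8:20 am, 10:00 am–10:10 am, 1:10 pm–4:10 pm.
Union of the two gives the symmetric difference.

3:50 am–4:20 am, 6:40 am–8:20 am, 10:00 am–10:10 am, 11:20 am–1:00 pm, 1:10 pm–4:10 pm, 5:20 pm–6:10 pm, 9:20 pm–11:10 pm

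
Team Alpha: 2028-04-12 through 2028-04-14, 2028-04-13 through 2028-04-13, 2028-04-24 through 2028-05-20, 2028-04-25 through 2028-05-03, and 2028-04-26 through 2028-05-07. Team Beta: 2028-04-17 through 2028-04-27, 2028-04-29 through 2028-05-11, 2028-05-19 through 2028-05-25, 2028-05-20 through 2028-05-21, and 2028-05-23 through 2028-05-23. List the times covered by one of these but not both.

2028-04-12 through 2028-04-14, 2028-04-17 through 2028-04-23, 2028-04-28 through 2028-04-28, 2028-05-12 through 2028-05-18, 2028-05-21 through 2028-05-25

First set merges to 2028-04-12 through 2028-04-14, 2028-04-24 through 2028-05-20.
Second set merges to 2028-04-17 through 2028-04-27, 2028-04-29 through 2028-05-11, 2028-05-19 through 2028-05-25.
A but not B: 2028-04-12 through 2028-04-14, 2028-04-28 through 2028-04-28, 2028-05-12 through 2028-05-18.
B but not A: 2028-04-17 through 2028-04-23, 2028-05-21 through 2028-05-25.
Combining gives A △ B.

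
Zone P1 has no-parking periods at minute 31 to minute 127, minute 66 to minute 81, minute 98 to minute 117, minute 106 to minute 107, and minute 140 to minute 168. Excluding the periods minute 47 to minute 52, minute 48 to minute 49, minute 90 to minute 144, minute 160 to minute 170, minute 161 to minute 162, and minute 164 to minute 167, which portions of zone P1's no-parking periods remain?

minute 31 to minute 47, minute 52 to minute 90, minute 144 to minute 160

A, merged: minute 31 to minute 127, minute 140 to minute 168.
B, merged: minute 47 to minute 52, minute 90 to minute 144, minute 160 to minute 170.
minute 31 to minute 127 \ B = minute 31 to minute 47, minute 52 to minute 90.
minute 140 to minute 168 \ B = minute 144 to minute 160.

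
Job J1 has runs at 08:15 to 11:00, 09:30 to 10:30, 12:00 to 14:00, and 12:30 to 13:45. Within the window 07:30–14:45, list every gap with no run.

07:30-08:15, 11:00-12:00, 14:00-14:45

Covered (merged): 08:15-11:00, 12:00-14:00.
Uncovered inside 07:30-14:45: 07:30-08:15, 11:00-12:00, 14:00-14:45.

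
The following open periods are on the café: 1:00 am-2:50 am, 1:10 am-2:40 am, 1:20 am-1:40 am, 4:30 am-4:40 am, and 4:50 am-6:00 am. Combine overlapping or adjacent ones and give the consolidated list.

1:00 am-2:50 am, 4:30 am-4:40 am, 4:50 am-6:00 am

1:10 am-2:40 am overlaps/touches 1:00 am-2:50 am → extend to 1:00 am-2:50 am.
1:20 am-1:40 am overlaps/touches 1:00 am-2:50 am → extend to 1:00 am-2:50 am.
4:30 am-4:40 am is disjoint → start new block.
4:50 am-6:00 am is disjoint → start new block.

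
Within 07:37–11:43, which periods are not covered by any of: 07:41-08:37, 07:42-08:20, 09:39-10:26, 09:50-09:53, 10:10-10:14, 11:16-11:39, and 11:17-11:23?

07:37-07:41, 08:37-09:39, 10:26-11:16, 11:39-11:43

Covered (merged): 07:41-08:37, 09:39-10:26, 11:16-11:39.
Uncovered inside 07:37-11:43: 07:37-07:41, 08:37-09:39, 10:26-11:16, 11:39-11:43.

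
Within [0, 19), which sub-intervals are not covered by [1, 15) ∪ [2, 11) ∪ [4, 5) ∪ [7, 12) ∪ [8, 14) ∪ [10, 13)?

The merged coverage is [1, 15).
Uncovered inside [0, 19): [0, 1), [15, 19).

[0, 1) ∪ [15, 19)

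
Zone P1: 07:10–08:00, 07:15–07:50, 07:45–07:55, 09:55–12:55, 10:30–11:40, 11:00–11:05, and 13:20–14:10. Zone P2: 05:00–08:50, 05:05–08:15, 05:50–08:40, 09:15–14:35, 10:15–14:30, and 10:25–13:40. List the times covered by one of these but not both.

Merge the first list: 07:10–08:00, 09:55–12:55, 13:20–14:10.
Merge the second list: 05:00–08:50, 09:15–14:35.
A \ B = none.
B \ A = 05:00–07:10, 08:00–08:50, 09:15–09:55, 12:55–13:20, 14:10–14:35.
Union of the two gives the symmetric difference.

05:00–07:10, 08:00–08:50, 09:15–09:55, 12:55–13:20, 14:10–14:35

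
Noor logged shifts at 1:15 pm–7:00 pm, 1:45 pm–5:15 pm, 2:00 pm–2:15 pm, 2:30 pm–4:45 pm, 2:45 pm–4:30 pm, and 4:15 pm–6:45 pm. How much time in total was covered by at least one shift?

5 h 45 min

Merged: 1:15 pm-7:00 pm.
Length: 5 h 45 min.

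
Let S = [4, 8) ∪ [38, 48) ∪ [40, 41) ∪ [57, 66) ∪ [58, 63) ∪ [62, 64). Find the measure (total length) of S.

Merged: [4, 8), [38, 48), [57, 66).
Lengths: 4 + 10 + 9 = 23.

23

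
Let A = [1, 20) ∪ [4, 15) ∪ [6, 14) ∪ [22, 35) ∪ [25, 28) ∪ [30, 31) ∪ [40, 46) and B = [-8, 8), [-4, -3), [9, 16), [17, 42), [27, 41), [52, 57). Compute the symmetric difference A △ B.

[-8, 1) ∪ [8, 9) ∪ [16, 17) ∪ [20, 22) ∪ [35, 40) ∪ [42, 46) ∪ [52, 57)

A, merged: [1, 20), [22, 35), [40, 46).
B, merged: [-8, 8), [9, 16), [17, 42), [52, 57).
A \ B = [8, 9), [16, 17), [42, 46).
B \ A = [-8, 1), [20, 22), [35, 40), [52, 57).
Union of the two gives the symmetric difference.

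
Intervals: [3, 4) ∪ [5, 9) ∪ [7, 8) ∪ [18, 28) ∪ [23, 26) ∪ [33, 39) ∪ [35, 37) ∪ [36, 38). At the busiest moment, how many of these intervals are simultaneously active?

3

At 36, 3 of the intervals are simultaneously active.
No point has more.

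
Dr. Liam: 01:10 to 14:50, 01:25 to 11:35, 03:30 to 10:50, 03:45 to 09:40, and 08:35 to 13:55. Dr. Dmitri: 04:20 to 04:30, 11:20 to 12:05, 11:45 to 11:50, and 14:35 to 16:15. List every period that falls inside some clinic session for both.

04:20-04:30, 11:20-12:05, 14:35-14:50

First set merges to 01:10-14:50.
Second set merges to 04:20-04:30, 11:20-12:05, 14:35-16:15.
01:10-14:50 ∩ B → 04:20-04:30, 11:20-12:05, 14:35-14:50.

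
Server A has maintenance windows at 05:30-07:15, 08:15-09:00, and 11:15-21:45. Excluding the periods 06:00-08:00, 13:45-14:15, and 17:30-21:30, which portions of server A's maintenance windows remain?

05:30–06:00, 08:15–09:00, 11:15–13:45, 14:15–17:30, 21:30–21:45

05:30–07:15 \ B = 05:30–06:00.
08:15–09:00: nothing removed.
11:15–21:45 \ B = 11:15–13:45, 14:15–17:30, 21:30–21:45.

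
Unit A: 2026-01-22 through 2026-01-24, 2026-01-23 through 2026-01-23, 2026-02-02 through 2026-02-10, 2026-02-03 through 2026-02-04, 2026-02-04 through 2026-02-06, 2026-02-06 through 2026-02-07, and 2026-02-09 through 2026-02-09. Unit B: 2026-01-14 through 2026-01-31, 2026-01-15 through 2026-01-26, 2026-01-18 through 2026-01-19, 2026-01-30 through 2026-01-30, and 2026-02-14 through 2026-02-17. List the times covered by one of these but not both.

Merge the first list: 2026-01-22 through 2026-01-24, 2026-02-02 through 2026-02-10.
Merge the second list: 2026-01-14 through 2026-01-31, 2026-02-14 through 2026-02-17.
A but not B: 2026-02-02 through 2026-02-10.
B but not A: 2026-01-14 through 2026-01-21, 2026-01-25 through 2026-01-31, 2026-02-14 through 2026-02-17.
Combining gives A △ B.

2026-01-14 through 2026-01-21, 2026-01-25 through 2026-01-31, 2026-02-02 through 2026-02-10, 2026-02-14 through 2026-02-17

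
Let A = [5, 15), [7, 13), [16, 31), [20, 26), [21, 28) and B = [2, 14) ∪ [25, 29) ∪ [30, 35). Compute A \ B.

First set merges to [5, 15), [16, 31).
[5, 15) \ B = [14, 15).
[16, 31) \ B = [16, 25), [29, 30).

[14, 15) ∪ [16, 25) ∪ [29, 30)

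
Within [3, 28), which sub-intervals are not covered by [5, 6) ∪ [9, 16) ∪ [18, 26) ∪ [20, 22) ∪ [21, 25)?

After merging, the occupied span is [5, 6), [9, 16), [18, 26).
Gaps within [3, 28): [3, 5), [6, 9), [16, 18), [26, 28).

[3, 5) ∪ [6, 9) ∪ [16, 18) ∪ [26, 28)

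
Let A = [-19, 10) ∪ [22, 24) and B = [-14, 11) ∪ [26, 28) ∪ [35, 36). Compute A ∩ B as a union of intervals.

[-19, 10) meets the second set on [-14, 10).
[22, 24): no overlap with the second set.

[-14, 10)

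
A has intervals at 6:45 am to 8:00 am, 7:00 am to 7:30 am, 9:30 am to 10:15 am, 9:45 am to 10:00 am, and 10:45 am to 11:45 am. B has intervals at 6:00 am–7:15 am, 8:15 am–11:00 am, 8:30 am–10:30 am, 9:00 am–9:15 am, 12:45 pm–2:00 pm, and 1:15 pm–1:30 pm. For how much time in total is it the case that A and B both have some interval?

1 h 30 min

A, merged: 6:45 am–8:00 am, 9:30 am–10:15 am, 10:45 am–11:45 am.
B, merged: 6:00 am–7:15 am, 8:15 am–11:00 am, 12:45 pm–2:00 pm.
A ∩ B = 6:45 am–7:15 am, 9:30 am–10:15 am, 10:45 am–11:00 am.
Total: 30 min + 45 min + 15 min = 1 h 30 min.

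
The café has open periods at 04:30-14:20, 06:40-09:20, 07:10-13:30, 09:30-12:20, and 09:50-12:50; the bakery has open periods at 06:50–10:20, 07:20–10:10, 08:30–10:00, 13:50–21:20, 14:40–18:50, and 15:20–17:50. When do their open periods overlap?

06:50–10:20, 13:50–14:20

First set merges to 04:30–14:20.
Second set merges to 06:50–10:20, 13:50–21:20.
04:30–14:20 overlaps B on 06:50–10:20, 13:50–14:20.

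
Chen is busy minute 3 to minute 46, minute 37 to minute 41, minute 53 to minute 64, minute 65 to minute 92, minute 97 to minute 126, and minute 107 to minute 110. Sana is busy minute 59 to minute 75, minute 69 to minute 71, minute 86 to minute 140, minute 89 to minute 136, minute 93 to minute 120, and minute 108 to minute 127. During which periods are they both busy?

minute 59 to minute 64, minute 65 to minute 75, minute 86 to minute 92, minute 97 to minute 126

A, merged: minute 3 to minute 46, minute 53 to minute 64, minute 65 to minute 92, minute 97 to minute 126.
B, merged: minute 59 to minute 75, minute 86 to minute 140.
minute 3 to minute 46 meets no B interval.
minute 53 to minute 64 ∩ B → minute 59 to minute 64.
minute 65 to minute 92 ∩ B → minute 65 to minute 75, minute 86 to minute 92.
minute 97 to minute 126 ∩ B → minute 97 to minute 126.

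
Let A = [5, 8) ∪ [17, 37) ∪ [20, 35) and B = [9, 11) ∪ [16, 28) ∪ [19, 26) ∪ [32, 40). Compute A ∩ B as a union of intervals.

[17, 28) ∪ [32, 37)

Merge the first list: [5, 8), [17, 37).
Merge the second list: [9, 11), [16, 28), [32, 40).
[5, 8) meets no B interval.
[17, 37) ∩ B → [17, 28), [32, 37).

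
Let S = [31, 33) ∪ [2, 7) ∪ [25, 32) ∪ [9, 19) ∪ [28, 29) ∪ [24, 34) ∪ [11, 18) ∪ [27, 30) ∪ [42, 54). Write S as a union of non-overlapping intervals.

Sort by start: [2, 7), [9, 19), [11, 18), [24, 34), [25, 32), [27, 30), [28, 29), [31, 33), [42, 54).
[9, 19) is disjoint → start new block.
[11, 18) overlaps/touches [9, 19) → extend to [9, 19).
[24, 34) is disjoint → start new block.
[25, 32) overlaps/touches [24, 34) → extend to [24, 34).
[27, 30) overlaps/touches [24, 34) → extend to [24, 34).
[28, 29) overlaps/touches [24, 34) → extend to [24, 34).
[31, 33) overlaps/touches [24, 34) → extend to [24, 34).
[42, 54) is disjoint → start new block.

[2, 7) ∪ [9, 19) ∪ [24, 34) ∪ [42, 54)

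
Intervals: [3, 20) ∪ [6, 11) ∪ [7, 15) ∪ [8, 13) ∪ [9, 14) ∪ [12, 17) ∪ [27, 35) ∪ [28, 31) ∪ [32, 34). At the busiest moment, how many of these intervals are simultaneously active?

Sweep endpoints in order; track running count of active intervals.
Peak of 5 reached at 9.

5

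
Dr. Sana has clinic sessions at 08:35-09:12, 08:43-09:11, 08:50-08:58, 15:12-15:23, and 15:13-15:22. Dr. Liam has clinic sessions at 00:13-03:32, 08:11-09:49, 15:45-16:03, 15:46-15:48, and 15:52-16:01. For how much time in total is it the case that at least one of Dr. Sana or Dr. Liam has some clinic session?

5 h 26 min

Merge the first list: 08:35–09:12, 15:12–15:23.
Merge the second list: 00:13–03:32, 08:11–09:49, 15:45–16:03.
A ∪ B = 00:13–03:32, 08:11–09:49, 15:12–15:23, 15:45–16:03.
Total: 3 h 19 min + 1 h 38 min + 11 min + 18 min = 5 h 26 min.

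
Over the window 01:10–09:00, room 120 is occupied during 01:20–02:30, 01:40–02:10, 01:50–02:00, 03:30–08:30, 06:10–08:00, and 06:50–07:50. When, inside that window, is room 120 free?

The merged coverage is 01:20–02:30, 03:30–08:30.
Gaps within 01:10–09:00: 01:10–01:20, 02:30–03:30, 08:30–09:00.

01:10–01:20, 02:30–03:30, 08:30–09:00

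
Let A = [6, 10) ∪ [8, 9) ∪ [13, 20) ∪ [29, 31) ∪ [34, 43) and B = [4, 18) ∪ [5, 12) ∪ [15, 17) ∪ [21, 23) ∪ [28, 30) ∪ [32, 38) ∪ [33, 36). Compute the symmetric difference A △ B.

[4, 6) ∪ [10, 13) ∪ [18, 20) ∪ [21, 23) ∪ [28, 29) ∪ [30, 31) ∪ [32, 34) ∪ [38, 43)

Merge the first list: [6, 10), [13, 20), [29, 31), [34, 43).
Merge the second list: [4, 18), [21, 23), [28, 30), [32, 38).
Only in the first: [18, 20), [30, 31), [38, 43).
Only in the second: [4, 6), [10, 13), [21, 23), [28, 29), [32, 34).
Together these are the periods covered by exactly one.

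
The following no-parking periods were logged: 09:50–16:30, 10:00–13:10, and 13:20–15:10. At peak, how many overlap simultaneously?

2

At 10:00, 2 of the intervals are simultaneously active.
No point has more.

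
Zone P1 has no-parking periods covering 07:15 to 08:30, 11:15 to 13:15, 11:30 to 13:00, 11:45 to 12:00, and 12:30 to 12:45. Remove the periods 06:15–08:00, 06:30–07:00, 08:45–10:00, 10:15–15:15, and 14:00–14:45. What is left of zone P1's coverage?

Merge the first list: 07:15–08:30, 11:15–13:15.
Merge the second list: 06:15–08:00, 08:45–10:00, 10:15–15:15.
07:15–08:30 \ B = 08:00–08:30.
11:15–13:15: entirely removed.

08:00–08:30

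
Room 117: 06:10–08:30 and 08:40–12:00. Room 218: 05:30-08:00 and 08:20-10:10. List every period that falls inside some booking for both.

06:10–08:00, 08:20–08:30, 08:40–10:10

06:10–08:30 ∩ B → 06:10–08:00, 08:20–08:30.
08:40–12:00 ∩ B → 08:40–10:10.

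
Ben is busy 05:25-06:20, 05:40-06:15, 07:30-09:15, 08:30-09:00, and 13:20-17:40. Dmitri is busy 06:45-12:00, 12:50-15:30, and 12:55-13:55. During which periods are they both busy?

07:30-09:15, 13:20-15:30

First set merges to 05:25-06:20, 07:30-09:15, 13:20-17:40.
Second set merges to 06:45-12:00, 12:50-15:30.
05:25-06:20: no overlap with the second set.
07:30-09:15 meets the second set on 07:30-09:15.
13:20-17:40 meets the second set on 13:20-15:30.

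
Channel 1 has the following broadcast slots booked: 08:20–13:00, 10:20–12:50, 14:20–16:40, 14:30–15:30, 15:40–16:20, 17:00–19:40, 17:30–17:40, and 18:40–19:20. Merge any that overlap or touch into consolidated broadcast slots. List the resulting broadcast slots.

10:20-12:50 overlaps/touches 08:20-13:00 → extend to 08:20-13:00.
14:20-16:40 is disjoint → start new block.
14:30-15:30 overlaps/touches 14:20-16:40 → extend to 14:20-16:40.
15:40-16:20 overlaps/touches 14:20-16:40 → extend to 14:20-16:40.
17:00-19:40 is disjoint → start new block.
17:30-17:40 overlaps/touches 17:00-19:40 → extend to 17:00-19:40.
18:40-19:20 overlaps/touches 17:00-19:40 → extend to 17:00-19:40.

08:20-13:00, 14:20-16:40, 17:00-19:40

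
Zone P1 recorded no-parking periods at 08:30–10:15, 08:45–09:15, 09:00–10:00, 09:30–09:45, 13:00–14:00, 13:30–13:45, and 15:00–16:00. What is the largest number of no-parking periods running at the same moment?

Walk the sorted start/end points keeping a running depth.
The depth first hits 3 at 09:00.

3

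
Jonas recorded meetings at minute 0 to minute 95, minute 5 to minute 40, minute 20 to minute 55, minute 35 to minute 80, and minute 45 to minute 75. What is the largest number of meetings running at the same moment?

At minute 35, 4 of the intervals are simultaneously active.
No point has more.

4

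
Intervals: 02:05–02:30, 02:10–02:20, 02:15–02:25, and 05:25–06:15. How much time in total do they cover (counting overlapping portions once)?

1 h 15 min

Merged: 02:05–02:30, 05:25–06:15.
Lengths: 25 min + 50 min = 1 h 15 min.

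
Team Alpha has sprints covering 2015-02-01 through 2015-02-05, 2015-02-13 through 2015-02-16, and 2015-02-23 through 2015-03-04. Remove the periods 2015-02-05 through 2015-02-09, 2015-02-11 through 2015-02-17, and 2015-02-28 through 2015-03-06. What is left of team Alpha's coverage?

2015-02-01 through 2015-02-05 with B removed leaves 2015-02-01 through 2015-02-04.
2015-02-13 through 2015-02-16 lies entirely inside B → drops out.
2015-02-23 through 2015-03-04 with B removed leaves 2015-02-23 through 2015-02-27.

2015-02-01 through 2015-02-04, 2015-02-23 through 2015-02-27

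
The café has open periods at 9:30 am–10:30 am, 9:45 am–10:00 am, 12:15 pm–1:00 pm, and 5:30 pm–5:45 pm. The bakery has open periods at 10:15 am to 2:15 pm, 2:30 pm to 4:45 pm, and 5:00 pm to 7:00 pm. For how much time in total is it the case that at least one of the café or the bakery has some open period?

9 h

A, merged: 9:30 am–10:30 am, 12:15 pm–1:00 pm, 5:30 pm–5:45 pm.
A ∪ B = 9:30 am–2:15 pm, 2:30 pm–4:45 pm, 5:00 pm–7:00 pm.
Total: 4 h 45 min + 2 h 15 min + 2 h = 9 h.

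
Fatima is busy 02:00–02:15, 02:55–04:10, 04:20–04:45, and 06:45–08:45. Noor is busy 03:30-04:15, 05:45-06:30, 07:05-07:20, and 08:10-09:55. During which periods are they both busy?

03:30–04:10, 07:05–07:20, 08:10–08:45

02:00–02:15 meets no B interval.
02:55–04:10 ∩ B → 03:30–04:10.
04:20–04:45 meets no B interval.
06:45–08:45 ∩ B → 07:05–07:20, 08:10–08:45.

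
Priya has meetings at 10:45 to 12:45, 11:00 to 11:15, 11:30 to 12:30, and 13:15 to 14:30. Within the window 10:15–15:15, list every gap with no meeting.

10:15–10:45, 12:45–13:15, 14:30–15:15

After merging, the occupied span is 10:45–12:45, 13:15–14:30.
Uncovered inside 10:15–15:15: 10:15–10:45, 12:45–13:15, 14:30–15:15.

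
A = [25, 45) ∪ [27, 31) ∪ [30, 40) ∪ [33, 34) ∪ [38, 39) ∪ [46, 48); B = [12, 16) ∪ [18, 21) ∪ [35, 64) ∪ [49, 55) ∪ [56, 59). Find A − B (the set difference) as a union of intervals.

[25, 35)

First set merges to [25, 45), [46, 48).
Second set merges to [12, 16), [18, 21), [35, 64).
[25, 45) minus B → [25, 35).
[46, 48): fully covered by B → removed.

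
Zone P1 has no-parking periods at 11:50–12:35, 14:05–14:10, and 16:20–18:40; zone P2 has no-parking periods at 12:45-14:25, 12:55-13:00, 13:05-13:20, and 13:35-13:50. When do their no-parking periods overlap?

14:05–14:10

B, merged: 12:45–14:25.
11:50–12:35 meets no B interval.
14:05–14:10 ∩ B → 14:05–14:10.
16:20–18:40 meets no B interval.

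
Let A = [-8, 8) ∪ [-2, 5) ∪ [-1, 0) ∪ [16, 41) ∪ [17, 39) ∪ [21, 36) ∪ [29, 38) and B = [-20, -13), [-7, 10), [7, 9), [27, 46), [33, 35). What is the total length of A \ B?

Merge the first list: [-8, 8), [16, 41).
Merge the second list: [-20, -13), [-7, 10), [27, 46).
A \ B = [-8, -7), [16, 27).
Total: 1 + 11 = 12.

12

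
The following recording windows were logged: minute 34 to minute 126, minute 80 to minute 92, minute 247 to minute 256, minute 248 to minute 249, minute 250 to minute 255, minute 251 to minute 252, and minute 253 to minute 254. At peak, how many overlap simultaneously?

Sweep endpoints in order; track running count of active intervals.
Peak of 3 reached at minute 251.

3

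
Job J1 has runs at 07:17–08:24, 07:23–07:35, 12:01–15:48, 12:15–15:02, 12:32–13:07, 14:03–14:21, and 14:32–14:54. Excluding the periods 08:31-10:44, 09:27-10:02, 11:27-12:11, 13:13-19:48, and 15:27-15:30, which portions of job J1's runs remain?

07:17–08:24, 12:11–13:13

Merge the first list: 07:17–08:24, 12:01–15:48.
Merge the second list: 08:31–10:44, 11:27–12:11, 13:13–19:48.
07:17–08:24: nothing removed.
12:01–15:48 \ B = 12:11–13:13.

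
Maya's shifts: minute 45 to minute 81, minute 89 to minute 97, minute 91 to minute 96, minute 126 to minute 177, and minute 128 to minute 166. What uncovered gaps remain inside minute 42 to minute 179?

Covered (merged): minute 45 to minute 81, minute 89 to minute 97, minute 126 to minute 177.
Complement within minute 42 to minute 179: minute 42 to minute 45, minute 81 to minute 89, minute 97 to minute 126, minute 177 to minute 179.

minute 42 to minute 45, minute 81 to minute 89, minute 97 to minute 126, minute 177 to minute 179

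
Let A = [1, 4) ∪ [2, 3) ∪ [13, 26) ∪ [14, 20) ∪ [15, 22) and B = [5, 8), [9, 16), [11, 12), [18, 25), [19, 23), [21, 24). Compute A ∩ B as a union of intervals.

[13, 16) ∪ [18, 25)

Merge the first list: [1, 4), [13, 26).
Merge the second list: [5, 8), [9, 16), [18, 25).
[1, 4) meets no B interval.
[13, 26) ∩ B → [13, 16), [18, 25).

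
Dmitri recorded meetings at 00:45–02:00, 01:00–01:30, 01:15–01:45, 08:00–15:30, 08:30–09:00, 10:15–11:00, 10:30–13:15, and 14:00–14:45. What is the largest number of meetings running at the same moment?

3

At 01:15, 3 of the intervals are simultaneously active.
No point has more.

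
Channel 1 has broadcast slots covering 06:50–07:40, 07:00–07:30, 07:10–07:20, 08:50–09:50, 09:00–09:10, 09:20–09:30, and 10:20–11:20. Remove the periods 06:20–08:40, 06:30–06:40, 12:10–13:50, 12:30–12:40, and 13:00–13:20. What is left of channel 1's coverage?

A, merged: 06:50-07:40, 08:50-09:50, 10:20-11:20.
B, merged: 06:20-08:40, 12:10-13:50.
06:50-07:40 lies entirely inside B → drops out.
08:50-09:50 is untouched.
10:20-11:20 is untouched.

08:50-09:50, 10:20-11:20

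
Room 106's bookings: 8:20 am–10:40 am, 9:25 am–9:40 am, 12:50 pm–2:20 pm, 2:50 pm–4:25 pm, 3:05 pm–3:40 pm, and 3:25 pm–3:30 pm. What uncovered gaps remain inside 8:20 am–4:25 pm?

10:40 am-12:50 pm, 2:20 pm-2:50 pm

After merging, the occupied span is 8:20 am-10:40 am, 12:50 pm-2:20 pm, 2:50 pm-4:25 pm.
Complement within 8:20 am-4:25 pm: 10:40 am-12:50 pm, 2:20 pm-2:50 pm.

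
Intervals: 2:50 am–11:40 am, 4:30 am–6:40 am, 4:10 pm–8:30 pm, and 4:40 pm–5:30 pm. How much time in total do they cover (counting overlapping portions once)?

Merged: 2:50 am–11:40 am, 4:10 pm–8:30 pm.
Lengths: 8 h 50 min + 4 h 20 min = 13 h 10 min.

13 h 10 min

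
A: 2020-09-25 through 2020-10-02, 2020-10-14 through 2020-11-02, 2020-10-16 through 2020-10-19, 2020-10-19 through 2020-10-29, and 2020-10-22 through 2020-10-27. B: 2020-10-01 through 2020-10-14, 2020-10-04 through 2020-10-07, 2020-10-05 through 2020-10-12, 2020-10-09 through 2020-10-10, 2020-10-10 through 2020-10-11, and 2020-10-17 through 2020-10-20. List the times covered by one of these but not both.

2020-09-25 through 2020-09-30, 2020-10-03 through 2020-10-13, 2020-10-15 through 2020-10-16, 2020-10-21 through 2020-11-02

A, merged: 2020-09-25 through 2020-10-02, 2020-10-14 through 2020-11-02.
B, merged: 2020-10-01 through 2020-10-14, 2020-10-17 through 2020-10-20.
A \ B = 2020-09-25 through 2020-09-30, 2020-10-15 through 2020-10-16, 2020-10-21 through 2020-11-02.
B \ A = 2020-10-03 through 2020-10-13.
Union of the two gives the symmetric difference.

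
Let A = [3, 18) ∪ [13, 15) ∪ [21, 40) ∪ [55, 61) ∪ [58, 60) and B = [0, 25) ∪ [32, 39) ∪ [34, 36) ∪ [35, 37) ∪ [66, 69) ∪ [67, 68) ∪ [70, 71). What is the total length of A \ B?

14

A, merged: [3, 18), [21, 40), [55, 61).
B, merged: [0, 25), [32, 39), [66, 69), [70, 71).
A \ B = [25, 32), [39, 40), [55, 61).
Total: 7 + 1 + 6 = 14.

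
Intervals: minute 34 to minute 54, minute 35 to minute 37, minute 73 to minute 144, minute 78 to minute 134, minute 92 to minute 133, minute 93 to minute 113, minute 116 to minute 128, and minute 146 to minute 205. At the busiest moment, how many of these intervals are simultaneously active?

Sweep endpoints in order; track running count of active intervals.
Peak of 4 reached at minute 93.

4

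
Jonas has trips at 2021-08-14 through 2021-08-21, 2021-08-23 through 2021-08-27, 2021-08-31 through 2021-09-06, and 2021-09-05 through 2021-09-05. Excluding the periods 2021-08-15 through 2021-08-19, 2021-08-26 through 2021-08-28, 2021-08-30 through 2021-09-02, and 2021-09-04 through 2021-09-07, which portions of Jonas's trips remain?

2021-08-14 through 2021-08-14, 2021-08-20 through 2021-08-21, 2021-08-23 through 2021-08-25, 2021-09-03 through 2021-09-03

First set merges to 2021-08-14 through 2021-08-21, 2021-08-23 through 2021-08-27, 2021-08-31 through 2021-09-06.
2021-08-14 through 2021-08-21 with B removed leaves 2021-08-14 through 2021-08-14, 2021-08-20 through 2021-08-21.
2021-08-23 through 2021-08-27 with B removed leaves 2021-08-23 through 2021-08-25.
2021-08-31 through 2021-09-06 with B removed leaves 2021-09-03 through 2021-09-03.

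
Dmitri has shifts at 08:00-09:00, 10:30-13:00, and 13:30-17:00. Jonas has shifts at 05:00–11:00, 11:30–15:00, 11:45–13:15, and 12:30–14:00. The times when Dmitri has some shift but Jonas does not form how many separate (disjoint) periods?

2

B, merged: 05:00-11:00, 11:30-15:00.
A \ B = 11:00-11:30, 15:00-17:00.
That is 2 disjoint pieces.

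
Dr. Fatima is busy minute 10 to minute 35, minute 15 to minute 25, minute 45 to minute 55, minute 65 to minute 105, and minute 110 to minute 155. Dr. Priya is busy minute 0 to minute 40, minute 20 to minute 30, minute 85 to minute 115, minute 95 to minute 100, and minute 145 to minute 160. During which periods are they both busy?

A, merged: minute 10 to minute 35, minute 45 to minute 55, minute 65 to minute 105, minute 110 to minute 155.
B, merged: minute 0 to minute 40, minute 85 to minute 115, minute 145 to minute 160.
minute 10 to minute 35 meets the second set on minute 10 to minute 35.
minute 45 to minute 55: no overlap with the second set.
minute 65 to minute 105 meets the second set on minute 85 to minute 105.
minute 110 to minute 155 meets the second set on minute 110 to minute 115, minute 145 to minute 155.

minute 10 to minute 35, minute 85 to minute 105, minute 110 to minute 115, minute 145 to minute 155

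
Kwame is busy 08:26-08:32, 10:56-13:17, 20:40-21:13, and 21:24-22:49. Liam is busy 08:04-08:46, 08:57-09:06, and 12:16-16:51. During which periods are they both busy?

08:26-08:32 ∩ B → 08:26-08:32.
10:56-13:17 ∩ B → 12:16-13:17.
20:40-21:13 meets no B interval.
21:24-22:49 meets no B interval.

08:26-08:32, 12:16-13:17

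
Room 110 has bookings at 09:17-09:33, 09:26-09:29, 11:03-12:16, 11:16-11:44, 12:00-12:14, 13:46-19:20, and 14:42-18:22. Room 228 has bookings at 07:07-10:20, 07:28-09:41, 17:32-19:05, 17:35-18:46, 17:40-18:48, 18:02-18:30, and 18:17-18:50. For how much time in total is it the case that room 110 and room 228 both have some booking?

1 h 49 min

A, merged: 09:17–09:33, 11:03–12:16, 13:46–19:20.
B, merged: 07:07–10:20, 17:32–19:05.
A ∩ B = 09:17–09:33, 17:32–19:05.
Total: 16 min + 1 h 33 min = 1 h 49 min.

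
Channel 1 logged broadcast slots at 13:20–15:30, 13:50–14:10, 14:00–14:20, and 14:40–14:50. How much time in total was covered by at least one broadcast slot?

Merged: 13:20–15:30.
Length: 2 h 10 min.

2 h 10 min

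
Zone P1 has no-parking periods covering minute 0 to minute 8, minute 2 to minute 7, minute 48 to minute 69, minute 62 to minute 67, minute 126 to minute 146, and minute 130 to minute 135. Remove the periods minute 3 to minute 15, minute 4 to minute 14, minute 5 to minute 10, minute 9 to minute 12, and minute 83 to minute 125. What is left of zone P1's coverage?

A, merged: minute 0 to minute 8, minute 48 to minute 69, minute 126 to minute 146.
B, merged: minute 3 to minute 15, minute 83 to minute 125.
minute 0 to minute 8 \ B = minute 0 to minute 3.
minute 48 to minute 69: nothing removed.
minute 126 to minute 146: nothing removed.

minute 0 to minute 3, minute 48 to minute 69, minute 126 to minute 146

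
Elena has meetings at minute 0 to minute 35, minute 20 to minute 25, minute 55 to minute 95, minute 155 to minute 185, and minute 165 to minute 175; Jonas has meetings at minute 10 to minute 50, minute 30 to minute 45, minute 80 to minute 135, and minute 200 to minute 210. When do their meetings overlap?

minute 10 to minute 35, minute 80 to minute 95

First set merges to minute 0 to minute 35, minute 55 to minute 95, minute 155 to minute 185.
Second set merges to minute 10 to minute 50, minute 80 to minute 135, minute 200 to minute 210.
minute 0 to minute 35 meets the second set on minute 10 to minute 35.
minute 55 to minute 95 meets the second set on minute 80 to minute 95.
minute 155 to minute 185: no overlap with the second set.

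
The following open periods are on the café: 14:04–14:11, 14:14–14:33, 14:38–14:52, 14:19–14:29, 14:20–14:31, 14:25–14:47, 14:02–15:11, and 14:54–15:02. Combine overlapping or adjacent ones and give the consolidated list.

14:02-15:11

Sort by start: 14:02-15:11, 14:04-14:11, 14:14-14:33, 14:19-14:29, 14:20-14:31, 14:25-14:47, 14:38-14:52, 14:54-15:02.
14:04-14:11 overlaps/touches 14:02-15:11 → extend to 14:02-15:11.
14:14-14:33 overlaps/touches 14:02-15:11 → extend to 14:02-15:11.
14:19-14:29 overlaps/touches 14:02-15:11 → extend to 14:02-15:11.
14:20-14:31 overlaps/touches 14:02-15:11 → extend to 14:02-15:11.
14:25-14:47 overlaps/touches 14:02-15:11 → extend to 14:02-15:11.
14:38-14:52 overlaps/touches 14:02-15:11 → extend to 14:02-15:11.
14:54-15:02 overlaps/touches 14:02-15:11 → extend to 14:02-15:11.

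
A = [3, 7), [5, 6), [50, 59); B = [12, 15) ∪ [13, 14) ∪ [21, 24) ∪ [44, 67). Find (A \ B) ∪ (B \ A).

Merge the first list: [3, 7), [50, 59).
Merge the second list: [12, 15), [21, 24), [44, 67).
Only in the first: [3, 7).
Only in the second: [12, 15), [21, 24), [44, 50), [59, 67).
Together these are the periods covered by exactly one.

[3, 7) ∪ [12, 15) ∪ [21, 24) ∪ [44, 50) ∪ [59, 67)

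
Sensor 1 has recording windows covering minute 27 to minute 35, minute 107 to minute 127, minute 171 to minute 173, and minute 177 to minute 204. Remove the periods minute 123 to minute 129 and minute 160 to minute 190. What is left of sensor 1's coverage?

minute 27 to minute 35: nothing removed.
minute 107 to minute 127 \ B = minute 107 to minute 123.
minute 171 to minute 173: entirely removed.
minute 177 to minute 204 \ B = minute 190 to minute 204.

minute 27 to minute 35, minute 107 to minute 123, minute 190 to minute 204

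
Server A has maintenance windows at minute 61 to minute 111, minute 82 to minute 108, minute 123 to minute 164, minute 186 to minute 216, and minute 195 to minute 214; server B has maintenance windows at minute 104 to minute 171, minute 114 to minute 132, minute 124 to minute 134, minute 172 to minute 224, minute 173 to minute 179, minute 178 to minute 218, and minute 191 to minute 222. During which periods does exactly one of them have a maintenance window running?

A, merged: minute 61 to minute 111, minute 123 to minute 164, minute 186 to minute 216.
B, merged: minute 104 to minute 171, minute 172 to minute 224.
Only in the first: minute 61 to minute 104.
Only in the second: minute 111 to minute 123, minute 164 to minute 171, minute 172 to minute 186, minute 216 to minute 224.
Together these are the periods covered by exactly one.

minute 61 to minute 104, minute 111 to minute 123, minute 164 to minute 171, minute 172 to minute 186, minute 216 to minute 224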